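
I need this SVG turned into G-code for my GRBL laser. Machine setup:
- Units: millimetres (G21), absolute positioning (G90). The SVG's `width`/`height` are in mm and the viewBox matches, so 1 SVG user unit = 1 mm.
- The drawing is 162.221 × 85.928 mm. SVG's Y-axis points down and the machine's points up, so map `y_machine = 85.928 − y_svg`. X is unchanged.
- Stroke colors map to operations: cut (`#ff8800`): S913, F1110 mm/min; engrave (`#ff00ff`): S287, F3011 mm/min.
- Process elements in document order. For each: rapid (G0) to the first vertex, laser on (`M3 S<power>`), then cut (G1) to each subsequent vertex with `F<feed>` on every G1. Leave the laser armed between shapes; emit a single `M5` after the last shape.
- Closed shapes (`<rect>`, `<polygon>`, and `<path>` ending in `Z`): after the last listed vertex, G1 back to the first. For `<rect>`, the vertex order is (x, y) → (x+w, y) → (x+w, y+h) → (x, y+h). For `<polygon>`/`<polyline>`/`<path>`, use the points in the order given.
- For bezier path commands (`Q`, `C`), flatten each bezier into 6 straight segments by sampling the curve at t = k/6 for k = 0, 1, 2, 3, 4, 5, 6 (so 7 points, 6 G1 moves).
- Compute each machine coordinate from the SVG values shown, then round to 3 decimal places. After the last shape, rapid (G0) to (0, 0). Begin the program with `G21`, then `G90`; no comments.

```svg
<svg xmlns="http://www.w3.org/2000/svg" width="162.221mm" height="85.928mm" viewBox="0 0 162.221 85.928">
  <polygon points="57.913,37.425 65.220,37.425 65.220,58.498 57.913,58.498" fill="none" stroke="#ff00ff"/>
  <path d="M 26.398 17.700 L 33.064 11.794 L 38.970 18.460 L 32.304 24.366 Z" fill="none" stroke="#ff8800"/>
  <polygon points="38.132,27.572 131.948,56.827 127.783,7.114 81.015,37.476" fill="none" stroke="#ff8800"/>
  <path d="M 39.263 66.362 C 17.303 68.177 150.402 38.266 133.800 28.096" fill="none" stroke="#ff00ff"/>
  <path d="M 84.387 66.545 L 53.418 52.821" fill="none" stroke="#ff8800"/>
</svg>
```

G21
G90
G0 X57.913 Y48.503
M3 S287
G1 X65.220 Y48.503 F3011
G1 X65.220 Y27.430 F3011
G1 X57.913 Y27.430 F3011
G1 X57.913 Y48.503 F3011
G0 X26.398 Y68.228
M3 S913
G1 X33.064 Y74.134 F1110
G1 X38.970 Y67.468 F1110
G1 X32.304 Y61.562 F1110
G1 X26.398 Y68.228 F1110
G0 X38.132 Y58.356
M3 S913
G1 X131.948 Y29.101 F1110
G1 X127.783 Y78.814 F1110
G1 X81.015 Y48.452 F1110
G1 X38.132 Y58.356 F1110
G0 X39.263 Y19.566
M3 S287
G1 X39.794 Y21.064 F3011
G1 X57.702 Y26.420 F3011
G1 X84.522 Y34.205 F3011
G1 X111.789 Y42.988 F3011
G1 X131.037 Y51.340 F3011
G1 X133.800 Y57.832 F3011
G0 X84.387 Y19.383
M3 S913
G1 X53.418 Y33.107 F1110
M5
G0 X0.000 Y0.000

1 u = 1 mm; y_m = 85.928 − y.

[1] `<polygon>` rectangle, #ff00ff→engrave S287 F3011: (57.913,48.503) → (65.220,48.503) → (65.220,27.430) → (57.913,27.430) → (57.913,48.503) (closed)

[2] `<path>` regular polygon, #ff8800→cut S913 F1110: (26.398,68.228) → (33.064,74.134) → (38.970,67.468) → (32.304,61.562) → (26.398,68.228) (closed)

[3] `<polygon>` closed polygon, #ff8800→cut S913 F1110: (38.132,58.356) → (131.948,29.101) → (127.783,78.814) → (81.015,48.452) → (38.132,58.356) (closed)

[4] `<path>` cubic bezier, #ff00ff→engrave S287 F3011: (39.263,19.566) → (39.794,21.064) → (57.702,26.420) → (84.522,34.205) → (111.789,42.988) → (131.037,51.340) → (133.800,57.832)

[5] `<path>` line segment, #ff8800→cut S913 F1110: (84.387,19.383) → (53.418,33.107)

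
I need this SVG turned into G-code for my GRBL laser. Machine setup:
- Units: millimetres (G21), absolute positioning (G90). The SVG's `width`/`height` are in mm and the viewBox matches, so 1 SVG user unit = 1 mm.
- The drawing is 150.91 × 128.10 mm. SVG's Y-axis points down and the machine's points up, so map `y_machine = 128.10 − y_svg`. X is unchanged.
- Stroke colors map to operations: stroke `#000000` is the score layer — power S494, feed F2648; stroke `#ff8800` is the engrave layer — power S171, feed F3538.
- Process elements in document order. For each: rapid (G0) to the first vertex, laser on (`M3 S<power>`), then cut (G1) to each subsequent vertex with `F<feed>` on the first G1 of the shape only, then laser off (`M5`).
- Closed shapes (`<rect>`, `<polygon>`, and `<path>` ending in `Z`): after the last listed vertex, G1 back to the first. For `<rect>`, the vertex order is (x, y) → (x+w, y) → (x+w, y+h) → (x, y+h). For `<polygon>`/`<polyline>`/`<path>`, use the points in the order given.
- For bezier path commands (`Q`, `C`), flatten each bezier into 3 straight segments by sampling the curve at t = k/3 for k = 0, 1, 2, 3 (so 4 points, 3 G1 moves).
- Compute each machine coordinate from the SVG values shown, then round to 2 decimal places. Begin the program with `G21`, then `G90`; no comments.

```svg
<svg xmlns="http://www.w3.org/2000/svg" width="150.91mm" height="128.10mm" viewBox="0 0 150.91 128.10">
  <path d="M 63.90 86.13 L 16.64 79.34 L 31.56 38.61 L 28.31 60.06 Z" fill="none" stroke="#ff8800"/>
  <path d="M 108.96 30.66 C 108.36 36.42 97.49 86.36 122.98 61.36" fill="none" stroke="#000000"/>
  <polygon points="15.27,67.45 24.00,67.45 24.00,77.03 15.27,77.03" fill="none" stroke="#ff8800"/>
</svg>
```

G21
G90
G0 X63.90 Y41.97
M3 S171
G1 X16.64 Y48.76 F3538
G1 X31.56 Y89.49
G1 X28.31 Y68.04
G1 X63.90 Y41.97
M5
G0 X108.96 Y97.44
M3 S494
G1 X106.66 Y81.37 F2648
G1 X107.88 Y62.31
G1 X122.98 Y66.74
M5
G0 X15.27 Y60.65
M3 S171
G1 X24.00 Y60.65 F3538
G1 X24.00 Y51.07
G1 X15.27 Y51.07
G1 X15.27 Y60.65
M5

viewBox `0 0 150.91 128.10` with mm width/height → 1 unit = 1 mm. Flip: y_m = 128.10 − y_svg.

**Shape 1** — `<path>` closed polygon, stroke `#ff8800` → engrave (S171, F3538). Machine vertices: (63.90,41.97) → (16.64,48.76) → (31.56,89.49) → (28.31,68.04) → (63.90,41.97). Closed: final G1 returns to the first vertex.

**Shape 2** — `<path>` cubic bezier, stroke `#000000` → score (S494, F2648). Control points (SVG): P0=(108.96,30.66), P1=(108.36,36.42), P2=(97.49,86.36), P3=(122.98,61.36); sampled at t=k/3. Machine vertices: (108.96,97.44) → (106.66,81.37) → (107.88,62.31) → (122.98,66.74). Open path.

**Shape 3** — `<polygon>` rectangle, stroke `#ff8800` → engrave (S171, F3538). Machine vertices: (15.27,60.65) → (24.00,60.65) → (24.00,51.07) → (15.27,51.07) → (15.27,60.65). Closed: final G1 returns to the first vertex.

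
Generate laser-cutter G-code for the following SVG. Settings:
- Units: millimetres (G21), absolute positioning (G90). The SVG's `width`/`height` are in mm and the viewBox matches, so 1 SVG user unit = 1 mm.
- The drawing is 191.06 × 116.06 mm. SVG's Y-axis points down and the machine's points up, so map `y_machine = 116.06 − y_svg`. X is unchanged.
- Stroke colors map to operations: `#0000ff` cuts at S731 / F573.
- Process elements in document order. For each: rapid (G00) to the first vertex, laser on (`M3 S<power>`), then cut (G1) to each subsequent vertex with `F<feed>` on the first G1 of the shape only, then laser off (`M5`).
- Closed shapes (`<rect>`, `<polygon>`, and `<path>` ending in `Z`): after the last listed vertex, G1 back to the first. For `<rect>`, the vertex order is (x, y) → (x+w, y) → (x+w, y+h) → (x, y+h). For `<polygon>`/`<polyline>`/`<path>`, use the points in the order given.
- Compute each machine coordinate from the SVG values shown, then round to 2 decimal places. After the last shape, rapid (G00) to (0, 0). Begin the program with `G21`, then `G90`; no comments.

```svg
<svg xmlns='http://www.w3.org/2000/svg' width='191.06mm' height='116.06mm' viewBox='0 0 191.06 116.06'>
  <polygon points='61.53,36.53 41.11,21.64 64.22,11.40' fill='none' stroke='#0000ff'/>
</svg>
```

G21
G90
G00 X61.53 Y79.53
M3 S731
G1 X41.11 Y94.42 F573
G1 X64.22 Y104.66
G1 X61.53 Y79.53
M5
G00 X0.00 Y0.00

1 u = 1 mm; y_m = 116.06 − y.

[1] `<polygon>` regular polygon, #0000ff→cut S731 F573: (61.53,79.53) → (41.11,94.42) → (64.22,104.66) → (61.53,79.53) (closed)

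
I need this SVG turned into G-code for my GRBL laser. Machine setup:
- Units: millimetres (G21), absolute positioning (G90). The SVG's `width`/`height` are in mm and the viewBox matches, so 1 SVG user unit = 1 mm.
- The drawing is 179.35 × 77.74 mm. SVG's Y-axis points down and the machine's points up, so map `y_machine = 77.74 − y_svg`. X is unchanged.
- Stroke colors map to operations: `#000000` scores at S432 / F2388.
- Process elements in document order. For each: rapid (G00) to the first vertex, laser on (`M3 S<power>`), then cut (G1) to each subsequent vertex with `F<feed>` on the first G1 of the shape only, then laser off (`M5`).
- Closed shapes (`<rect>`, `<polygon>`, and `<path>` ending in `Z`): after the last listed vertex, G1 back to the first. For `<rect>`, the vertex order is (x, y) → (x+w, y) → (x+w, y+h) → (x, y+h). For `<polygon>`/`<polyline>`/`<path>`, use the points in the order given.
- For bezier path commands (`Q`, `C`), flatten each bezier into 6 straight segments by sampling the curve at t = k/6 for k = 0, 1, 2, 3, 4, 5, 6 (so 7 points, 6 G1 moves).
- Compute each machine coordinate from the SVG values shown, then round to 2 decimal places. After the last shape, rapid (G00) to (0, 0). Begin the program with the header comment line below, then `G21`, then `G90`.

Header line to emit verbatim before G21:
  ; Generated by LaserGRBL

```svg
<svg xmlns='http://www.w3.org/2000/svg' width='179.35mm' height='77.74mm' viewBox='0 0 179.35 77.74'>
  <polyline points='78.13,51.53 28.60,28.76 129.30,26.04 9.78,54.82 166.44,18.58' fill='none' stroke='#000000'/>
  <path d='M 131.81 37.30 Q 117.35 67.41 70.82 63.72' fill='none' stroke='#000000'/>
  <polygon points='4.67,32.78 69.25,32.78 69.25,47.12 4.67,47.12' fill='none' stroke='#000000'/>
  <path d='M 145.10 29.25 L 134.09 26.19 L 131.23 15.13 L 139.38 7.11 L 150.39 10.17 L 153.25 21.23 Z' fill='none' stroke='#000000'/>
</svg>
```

; Generated by LaserGRBL
G21
G90
G00 X78.13 Y26.21
M3 S432
G1 X28.60 Y48.98 F2388
G1 X129.30 Y51.70
G1 X9.78 Y22.92
G1 X166.44 Y59.16
M5
G00 X131.81 Y40.44
M3 S432
G1 X126.10 Y31.34 F2388
G1 X118.61 Y24.12
G1 X109.33 Y18.78
G1 X98.28 Y15.32
G1 X85.44 Y13.73
G1 X70.82 Y14.02
M5
G00 X4.67 Y44.96
M3 S432
G1 X69.25 Y44.96 F2388
G1 X69.25 Y30.62
G1 X4.67 Y30.62
G1 X4.67 Y44.96
M5
G00 X145.10 Y48.49
M3 S432
G1 X134.09 Y51.55 F2388
G1 X131.23 Y62.61
G1 X139.38 Y70.63
G1 X150.39 Y67.57
G1 X153.25 Y56.51
G1 X145.10 Y48.49
M5
G00 X0.00 Y0.00

viewBox `0 0 179.35 77.74` with mm width/height → 1 unit = 1 mm. Flip: y_m = 77.74 − y_svg.

**Shape 1** — `<polyline>` open polyline, stroke `#000000` → score (S432, F2388). Machine vertices: (78.13,26.21) → (28.60,48.98) → (129.30,51.70) → (9.78,22.92) → (166.44,59.16). Open path.

**Shape 2** — `<path>` quadratic bezier, stroke `#000000` → score (S432, F2388). Control points (SVG): P0=(131.81,37.30), P1=(117.35,67.41), P2=(70.82,63.72); sampled at t=k/6. Machine vertices: (131.81,40.44) → (126.10,31.34) → (118.61,24.12) → (109.33,18.78) → (98.28,15.32) → (85.44,13.73) → (70.82,14.02). Open path.

**Shape 3** — `<polygon>` rectangle, stroke `#000000` → score (S432, F2388). Machine vertices: (4.67,44.96) → (69.25,44.96) → (69.25,30.62) → (4.67,30.62) → (4.67,44.96). Closed: final G1 returns to the first vertex.

**Shape 4** — `<path>` regular polygon, stroke `#000000` → score (S432, F2388). Machine vertices: (145.10,48.49) → (134.09,51.55) → (131.23,62.61) → (139.38,70.63) → (150.39,67.57) → (153.25,56.51) → (145.10,48.49). Closed: final G1 returns to the first vertex.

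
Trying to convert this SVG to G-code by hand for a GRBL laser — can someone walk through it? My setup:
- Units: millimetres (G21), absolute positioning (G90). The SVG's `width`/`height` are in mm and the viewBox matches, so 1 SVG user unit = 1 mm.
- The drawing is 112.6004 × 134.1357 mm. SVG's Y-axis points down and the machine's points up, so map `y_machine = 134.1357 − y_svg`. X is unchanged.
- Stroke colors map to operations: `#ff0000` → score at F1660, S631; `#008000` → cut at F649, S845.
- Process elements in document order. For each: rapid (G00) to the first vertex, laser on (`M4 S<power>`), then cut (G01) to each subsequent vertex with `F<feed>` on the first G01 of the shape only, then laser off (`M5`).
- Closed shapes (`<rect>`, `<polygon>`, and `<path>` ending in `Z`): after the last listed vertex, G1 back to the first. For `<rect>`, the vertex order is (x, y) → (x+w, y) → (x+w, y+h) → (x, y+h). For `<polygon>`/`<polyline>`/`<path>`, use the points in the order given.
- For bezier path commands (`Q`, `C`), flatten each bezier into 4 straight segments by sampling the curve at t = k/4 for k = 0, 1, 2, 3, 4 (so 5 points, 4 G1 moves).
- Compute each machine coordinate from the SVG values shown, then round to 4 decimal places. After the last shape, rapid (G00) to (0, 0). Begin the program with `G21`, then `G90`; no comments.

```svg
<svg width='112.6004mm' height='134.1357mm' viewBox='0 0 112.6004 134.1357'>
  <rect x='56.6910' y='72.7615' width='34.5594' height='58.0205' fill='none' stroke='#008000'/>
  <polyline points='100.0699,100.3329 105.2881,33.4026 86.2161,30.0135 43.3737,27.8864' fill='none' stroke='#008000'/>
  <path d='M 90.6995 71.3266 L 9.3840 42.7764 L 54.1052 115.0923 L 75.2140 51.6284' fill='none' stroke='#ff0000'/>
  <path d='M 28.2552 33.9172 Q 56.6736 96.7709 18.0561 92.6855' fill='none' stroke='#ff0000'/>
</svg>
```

G21
G90
G00 X56.6910 Y61.3742
M4 S845
G01 X91.2504 Y61.3742 F649
G01 X91.2504 Y3.3537
G01 X56.6910 Y3.3537
G01 X56.6910 Y61.3742
M5
G00 X100.0699 Y33.8028
M4 S845
G01 X105.2881 Y100.7331 F649
G01 X86.2161 Y104.1222
G01 X43.3737 Y106.2493
M5
G00 X90.6995 Y62.8091
M4 S631
G01 X9.3840 Y91.3593 F1660
G01 X54.1052 Y19.0434
G01 X75.2140 Y82.5073
M5
G00 X28.2552 Y100.2185
M4 S631
G01 X38.2747 Y72.9753 F1660
G01 X39.9146 Y54.0996
G01 X33.1751 Y43.5912
G01 X18.0561 Y41.4502
M5
G00 X0.0000 Y0.0000

1 u = 1 mm; y_m = 134.1357 − y.

[1] `<rect>` rectangle, #008000→cut S845 F649: (56.6910,61.3742) → (91.2504,61.3742) → (91.2504,3.3537) → (56.6910,3.3537) → (56.6910,61.3742) (closed)

[2] `<polyline>` open polyline, #008000→cut S845 F649: (100.0699,33.8028) → (105.2881,100.7331) → (86.2161,104.1222) → (43.3737,106.2493)

[3] `<path>` open polyline, #ff0000→score S631 F1660: (90.6995,62.8091) → (9.3840,91.3593) → (54.1052,19.0434) → (75.2140,82.5073)

[4] `<path>` quadratic bezier, #ff0000→score S631 F1660: (28.2552,100.2185) → (38.2747,72.9753) → (39.9146,54.0996) → (33.1751,43.5912) → (18.0561,41.4502)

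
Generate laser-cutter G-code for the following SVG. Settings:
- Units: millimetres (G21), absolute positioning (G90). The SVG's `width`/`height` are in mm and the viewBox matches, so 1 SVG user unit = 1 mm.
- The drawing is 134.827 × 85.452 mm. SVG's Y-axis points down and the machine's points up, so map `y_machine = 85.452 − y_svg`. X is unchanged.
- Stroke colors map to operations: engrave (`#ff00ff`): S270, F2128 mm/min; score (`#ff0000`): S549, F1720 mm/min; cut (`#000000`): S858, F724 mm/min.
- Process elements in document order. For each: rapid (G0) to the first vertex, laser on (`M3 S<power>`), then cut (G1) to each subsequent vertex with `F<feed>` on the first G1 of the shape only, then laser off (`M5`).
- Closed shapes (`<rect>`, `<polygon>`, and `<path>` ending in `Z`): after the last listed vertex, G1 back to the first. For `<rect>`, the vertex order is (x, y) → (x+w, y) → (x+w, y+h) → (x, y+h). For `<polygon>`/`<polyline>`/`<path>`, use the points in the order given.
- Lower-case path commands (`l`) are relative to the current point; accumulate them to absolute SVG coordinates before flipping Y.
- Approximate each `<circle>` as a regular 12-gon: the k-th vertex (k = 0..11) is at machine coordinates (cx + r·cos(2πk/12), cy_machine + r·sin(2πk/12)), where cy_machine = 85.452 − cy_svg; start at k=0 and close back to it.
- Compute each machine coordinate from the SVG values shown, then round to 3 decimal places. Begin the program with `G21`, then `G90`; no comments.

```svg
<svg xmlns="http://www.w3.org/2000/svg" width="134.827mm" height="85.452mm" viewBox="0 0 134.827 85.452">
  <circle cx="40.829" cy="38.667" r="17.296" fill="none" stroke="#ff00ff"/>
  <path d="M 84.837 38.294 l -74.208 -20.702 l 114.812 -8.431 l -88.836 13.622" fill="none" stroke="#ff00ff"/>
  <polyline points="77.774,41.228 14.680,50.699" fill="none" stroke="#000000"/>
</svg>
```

G21
G90
G0 X58.125 Y46.785
M3 S270
G1 X55.808 Y55.433 F2128
G1 X49.477 Y61.764
G1 X40.829 Y64.081
G1 X32.181 Y61.764
G1 X25.850 Y55.433
G1 X23.533 Y46.785
G1 X25.850 Y38.137
G1 X32.181 Y31.806
G1 X40.829 Y29.489
G1 X49.477 Y31.806
G1 X55.808 Y38.137
G1 X58.125 Y46.785
M5
G0 X84.837 Y47.158
M3 S270
G1 X10.629 Y67.860 F2128
G1 X125.441 Y76.291
G1 X36.605 Y62.669
M5
G0 X77.774 Y44.224
M3 S858
G1 X14.680 Y34.753 F724
M5

viewBox `0 0 134.827 85.452` with mm width/height → 1 unit = 1 mm. Flip: y_m = 85.452 − y_svg.

**Shape 1** — `<circle>` circle, stroke `#ff00ff` → engrave (S270, F2128). Machine vertices: (58.125,46.785) → (55.808,55.433) → (49.477,61.764) → (40.829,64.081) → (32.181,61.764) → (25.850,55.433) → (23.533,46.785) → (25.850,38.137) → (32.181,31.806) → (40.829,29.489) → (49.477,31.806) → (55.808,38.137) → (58.125,46.785). Closed: final G1 returns to the first vertex.

**Shape 2** — `<path>` open polyline, stroke `#ff00ff` → engrave (S270, F2128). Machine vertices: (84.837,47.158) → (10.629,67.860) → (125.441,76.291) → (36.605,62.669). Open path.

**Shape 3** — `<polyline>` line segment, stroke `#000000` → cut (S858, F724). Machine vertices: (77.774,44.224) → (14.680,34.753). Open path.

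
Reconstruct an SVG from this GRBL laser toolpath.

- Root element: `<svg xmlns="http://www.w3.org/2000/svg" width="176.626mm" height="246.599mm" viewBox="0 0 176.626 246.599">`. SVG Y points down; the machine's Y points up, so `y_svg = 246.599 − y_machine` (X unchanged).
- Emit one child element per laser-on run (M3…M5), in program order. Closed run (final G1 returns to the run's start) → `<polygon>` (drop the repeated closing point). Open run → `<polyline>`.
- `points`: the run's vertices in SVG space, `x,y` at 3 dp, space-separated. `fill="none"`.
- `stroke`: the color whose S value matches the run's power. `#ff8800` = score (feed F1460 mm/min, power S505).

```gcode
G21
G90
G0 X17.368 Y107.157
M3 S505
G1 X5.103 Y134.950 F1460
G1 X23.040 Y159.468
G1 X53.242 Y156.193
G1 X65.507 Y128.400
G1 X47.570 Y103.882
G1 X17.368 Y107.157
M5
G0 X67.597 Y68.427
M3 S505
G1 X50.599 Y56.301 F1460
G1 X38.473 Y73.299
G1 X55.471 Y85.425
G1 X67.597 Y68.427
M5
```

<svg xmlns="http://www.w3.org/2000/svg" width="176.626mm" height="246.599mm" viewBox="0 0 176.626 246.599">
  <polygon points="17.368,139.442 5.103,111.649 23.040,87.131 53.242,90.406 65.507,118.199 47.570,142.717" fill="none" stroke="#ff8800"/>
  <polygon points="67.597,178.172 50.599,190.298 38.473,173.300 55.471,161.174" fill="none" stroke="#ff8800"/>
</svg>

Each laser-on run becomes one SVG element. Flip Y back into SVG space with y_svg = 246.599 − y_machine. Every run uses S505, so all elements get stroke `#ff8800` (score).

Run 1: The run returns to its start, so emit a `<polygon>` with points (Y-flipped): 17.368,139.442 5.103,111.649 23.040,87.131 53.242,90.406 65.507,118.199 47.570,142.717.

Run 2: The run returns to its start, so emit a `<polygon>` with points (Y-flipped): 67.597,178.172 50.599,190.298 38.473,173.300 55.471,161.174.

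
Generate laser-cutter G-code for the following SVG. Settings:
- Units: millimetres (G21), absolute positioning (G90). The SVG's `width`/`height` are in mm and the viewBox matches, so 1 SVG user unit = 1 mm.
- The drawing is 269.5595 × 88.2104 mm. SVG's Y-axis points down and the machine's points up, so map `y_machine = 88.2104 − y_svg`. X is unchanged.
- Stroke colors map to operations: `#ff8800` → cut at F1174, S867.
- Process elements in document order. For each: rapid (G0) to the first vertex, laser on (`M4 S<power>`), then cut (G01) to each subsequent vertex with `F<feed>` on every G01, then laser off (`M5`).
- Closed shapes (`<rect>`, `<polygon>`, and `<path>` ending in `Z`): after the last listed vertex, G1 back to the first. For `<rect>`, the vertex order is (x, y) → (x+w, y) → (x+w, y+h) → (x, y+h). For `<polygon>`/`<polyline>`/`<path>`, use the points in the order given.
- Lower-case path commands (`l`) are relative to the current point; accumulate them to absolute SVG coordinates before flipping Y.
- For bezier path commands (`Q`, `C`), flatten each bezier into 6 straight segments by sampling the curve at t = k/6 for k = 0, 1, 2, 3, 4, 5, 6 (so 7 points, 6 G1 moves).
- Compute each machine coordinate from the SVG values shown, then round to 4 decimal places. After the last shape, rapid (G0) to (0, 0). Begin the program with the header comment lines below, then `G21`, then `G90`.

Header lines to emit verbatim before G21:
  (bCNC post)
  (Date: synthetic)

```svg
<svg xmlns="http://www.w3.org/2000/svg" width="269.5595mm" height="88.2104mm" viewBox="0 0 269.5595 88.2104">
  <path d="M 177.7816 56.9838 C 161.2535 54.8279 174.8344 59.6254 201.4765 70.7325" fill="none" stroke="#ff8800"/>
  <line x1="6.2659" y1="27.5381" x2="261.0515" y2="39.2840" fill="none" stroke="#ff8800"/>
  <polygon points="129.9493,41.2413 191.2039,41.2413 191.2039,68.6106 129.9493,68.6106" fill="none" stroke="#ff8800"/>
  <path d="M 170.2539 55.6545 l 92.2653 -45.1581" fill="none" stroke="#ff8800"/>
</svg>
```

(bCNC post)
(Date: synthetic)
G21
G90
G0 X177.7816 Y31.2266
M4 S867
G01 X171.9477 Y31.7281 F1174
G01 X170.6584 Y31.0885 F1174
G01 X173.4402 Y29.3259 F1174
G01 X179.8195 Y26.4580 F1174
G01 X189.3228 Y22.5027 F1174
G01 X201.4765 Y17.4779 F1174
M5
G0 X6.2659 Y60.6723
M4 S867
G01 X261.0515 Y48.9264 F1174
M5
G0 X129.9493 Y46.9691
M4 S867
G01 X191.2039 Y46.9691 F1174
G01 X191.2039 Y19.5998 F1174
G01 X129.9493 Y19.5998 F1174
G01 X129.9493 Y46.9691 F1174
M5
G0 X170.2539 Y32.5559
M4 S867
G01 X262.5192 Y77.7140 F1174
M5
G0 X0.0000 Y0.0000

viewBox `0 0 269.5595 88.2104` with mm width/height → 1 unit = 1 mm. Flip: y_m = 88.2104 − y_svg.

**Shape 1** — `<path>` cubic bezier, stroke `#ff8800` → cut (S867, F1174). Control points (SVG): P0=(177.7816,56.9838), P1=(161.2535,54.8279), P2=(174.8344,59.6254), P3=(201.4765,70.7325); sampled at t=k/6. Machine vertices: (177.7816,31.2266) → (171.9477,31.7281) → (170.6584,31.0885) → (173.4402,29.3259) → (179.8195,26.4580) → (189.3228,22.5027) → (201.4765,17.4779). Open path.

**Shape 2** — `<line>` line segment, stroke `#ff8800` → cut (S867, F1174). Machine vertices: (6.2659,60.6723) → (261.0515,48.9264). Open path.

**Shape 3** — `<polygon>` rectangle, stroke `#ff8800` → cut (S867, F1174). Machine vertices: (129.9493,46.9691) → (191.2039,46.9691) → (191.2039,19.5998) → (129.9493,19.5998) → (129.9493,46.9691). Closed: final G1 returns to the first vertex.

**Shape 4** — `<path>` line segment, stroke `#ff8800` → cut (S867, F1174). Machine vertices: (170.2539,32.5559) → (262.5192,77.7140). Open path.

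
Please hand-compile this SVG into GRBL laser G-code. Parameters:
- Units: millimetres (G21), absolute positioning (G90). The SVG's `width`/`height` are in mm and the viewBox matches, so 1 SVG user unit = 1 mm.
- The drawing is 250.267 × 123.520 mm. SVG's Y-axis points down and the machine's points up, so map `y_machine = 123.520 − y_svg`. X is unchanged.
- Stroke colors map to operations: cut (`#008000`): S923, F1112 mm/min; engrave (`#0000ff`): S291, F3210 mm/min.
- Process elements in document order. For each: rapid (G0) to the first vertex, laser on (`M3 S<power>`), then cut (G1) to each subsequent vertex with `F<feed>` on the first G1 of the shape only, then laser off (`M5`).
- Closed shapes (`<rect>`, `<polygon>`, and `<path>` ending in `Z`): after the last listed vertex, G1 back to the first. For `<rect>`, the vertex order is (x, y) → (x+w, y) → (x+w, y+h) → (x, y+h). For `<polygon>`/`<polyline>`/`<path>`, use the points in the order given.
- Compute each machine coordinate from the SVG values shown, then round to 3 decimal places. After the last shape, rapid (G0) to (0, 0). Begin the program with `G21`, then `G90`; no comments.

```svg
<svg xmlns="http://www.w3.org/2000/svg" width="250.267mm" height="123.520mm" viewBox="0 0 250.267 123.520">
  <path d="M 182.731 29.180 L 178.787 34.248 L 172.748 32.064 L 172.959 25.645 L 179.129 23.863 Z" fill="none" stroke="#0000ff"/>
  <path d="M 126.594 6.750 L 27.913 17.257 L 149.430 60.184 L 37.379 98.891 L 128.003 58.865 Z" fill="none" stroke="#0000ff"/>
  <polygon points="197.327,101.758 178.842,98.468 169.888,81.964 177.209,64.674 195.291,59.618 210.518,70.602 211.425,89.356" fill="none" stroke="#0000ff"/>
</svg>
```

viewBox `0 0 250.267 123.520` with mm width/height → 1 unit = 1 mm. Flip: y_m = 123.520 − y_svg.

**Shape 1** — `<path>` regular polygon, stroke `#0000ff` → engrave (S291, F3210). Machine vertices: (182.731,94.340) → (178.787,89.272) → (172.748,91.456) → (172.959,97.875) → (179.129,99.657) → (182.731,94.340). Closed: final G1 returns to the first vertex.

**Shape 2** — `<path>` closed polygon, stroke `#0000ff` → engrave (S291, F3210). Machine vertices: (126.594,116.770) → (27.913,106.263) → (149.430,63.336) → (37.379,24.629) → (128.003,64.655) → (126.594,116.770). Closed: final G1 returns to the first vertex.

**Shape 3** — `<polygon>` regular polygon, stroke `#0000ff` → engrave (S291, F3210). Machine vertices: (197.327,21.762) → (178.842,25.052) → (169.888,41.556) → (177.209,58.846) → (195.291,63.902) → (210.518,52.918) → (211.425,34.164) → (197.327,21.762). Closed: final G1 returns to the first vertex.

G21
G90
G0 X182.731 Y94.340
M3 S291
G1 X178.787 Y89.272 F3210
G1 X172.748 Y91.456
G1 X172.959 Y97.875
G1 X179.129 Y99.657
G1 X182.731 Y94.340
M5
G0 X126.594 Y116.770
M3 S291
G1 X27.913 Y106.263 F3210
G1 X149.430 Y63.336
G1 X37.379 Y24.629
G1 X128.003 Y64.655
G1 X126.594 Y116.770
M5
G0 X197.327 Y21.762
M3 S291
G1 X178.842 Y25.052 F3210
G1 X169.888 Y41.556
G1 X177.209 Y58.846
G1 X195.291 Y63.902
G1 X210.518 Y52.918
G1 X211.425 Y34.164
G1 X197.327 Y21.762
M5
G0 X0.000 Y0.000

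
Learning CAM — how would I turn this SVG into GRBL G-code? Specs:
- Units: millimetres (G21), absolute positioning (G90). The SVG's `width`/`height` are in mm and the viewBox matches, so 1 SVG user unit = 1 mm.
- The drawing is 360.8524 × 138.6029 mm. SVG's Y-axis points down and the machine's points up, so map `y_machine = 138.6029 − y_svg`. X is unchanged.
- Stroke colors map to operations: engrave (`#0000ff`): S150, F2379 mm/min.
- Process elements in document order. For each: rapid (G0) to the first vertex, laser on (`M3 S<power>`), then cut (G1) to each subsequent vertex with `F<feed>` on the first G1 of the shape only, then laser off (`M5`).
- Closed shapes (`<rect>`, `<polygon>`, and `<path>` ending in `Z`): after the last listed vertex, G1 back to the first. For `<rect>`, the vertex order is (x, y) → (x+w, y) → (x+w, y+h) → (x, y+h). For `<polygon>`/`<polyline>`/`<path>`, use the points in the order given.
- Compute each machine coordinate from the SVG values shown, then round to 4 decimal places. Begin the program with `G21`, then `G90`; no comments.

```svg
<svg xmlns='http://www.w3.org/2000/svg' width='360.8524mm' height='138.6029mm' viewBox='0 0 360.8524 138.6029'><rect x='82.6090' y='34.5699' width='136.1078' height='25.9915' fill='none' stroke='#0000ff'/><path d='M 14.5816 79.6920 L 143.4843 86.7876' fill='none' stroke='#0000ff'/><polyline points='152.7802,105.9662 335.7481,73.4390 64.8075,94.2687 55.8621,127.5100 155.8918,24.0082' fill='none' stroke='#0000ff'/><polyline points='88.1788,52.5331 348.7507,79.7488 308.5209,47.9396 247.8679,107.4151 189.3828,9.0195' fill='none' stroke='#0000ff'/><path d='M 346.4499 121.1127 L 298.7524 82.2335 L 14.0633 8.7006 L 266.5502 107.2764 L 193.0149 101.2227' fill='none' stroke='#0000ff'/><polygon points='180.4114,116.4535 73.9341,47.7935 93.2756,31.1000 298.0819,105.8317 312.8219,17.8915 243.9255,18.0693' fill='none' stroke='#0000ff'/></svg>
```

1 u = 1 mm; y_m = 138.6029 − y.

[1] `<rect>` rectangle, #0000ff→engrave S150 F2379: (82.6090,104.0330) → (218.7168,104.0330) → (218.7168,78.0415) → (82.6090,78.0415) → (82.6090,104.0330) (closed)

[2] `<path>` line segment, #0000ff→engrave S150 F2379: (14.5816,58.9109) → (143.4843,51.8153)

[3] `<polyline>` open polyline, #0000ff→engrave S150 F2379: (152.7802,32.6367) → (335.7481,65.1639) → (64.8075,44.3342) → (55.8621,11.0929) → (155.8918,114.5947)

[4] `<polyline>` open polyline, #0000ff→engrave S150 F2379: (88.1788,86.0698) → (348.7507,58.8541) → (308.5209,90.6633) → (247.8679,31.1878) → (189.3828,129.5834)

[5] `<path>` open polyline, #0000ff→engrave S150 F2379: (346.4499,17.4902) → (298.7524,56.3694) → (14.0633,129.9023) → (266.5502,31.3265) → (193.0149,37.3802)

[6] `<polygon>` closed polygon, #0000ff→engrave S150 F2379: (180.4114,22.1494) → (73.9341,90.8094) → (93.2756,107.5029) → (298.0819,32.7712) → (312.8219,120.7114) → (243.9255,120.5336) → (180.4114,22.1494) (closed)

G21
G90
G0 X82.6090 Y104.0330
M3 S150
G1 X218.7168 Y104.0330 F2379
G1 X218.7168 Y78.0415
G1 X82.6090 Y78.0415
G1 X82.6090 Y104.0330
M5
G0 X14.5816 Y58.9109
M3 S150
G1 X143.4843 Y51.8153 F2379
M5
G0 X152.7802 Y32.6367
M3 S150
G1 X335.7481 Y65.1639 F2379
G1 X64.8075 Y44.3342
G1 X55.8621 Y11.0929
G1 X155.8918 Y114.5947
M5
G0 X88.1788 Y86.0698
M3 S150
G1 X348.7507 Y58.8541 F2379
G1 X308.5209 Y90.6633
G1 X247.8679 Y31.1878
G1 X189.3828 Y129.5834
M5
G0 X346.4499 Y17.4902
M3 S150
G1 X298.7524 Y56.3694 F2379
G1 X14.0633 Y129.9023
G1 X266.5502 Y31.3265
G1 X193.0149 Y37.3802
M5
G0 X180.4114 Y22.1494
M3 S150
G1 X73.9341 Y90.8094 F2379
G1 X93.2756 Y107.5029
G1 X298.0819 Y32.7712
G1 X312.8219 Y120.7114
G1 X243.9255 Y120.5336
G1 X180.4114 Y22.1494
M5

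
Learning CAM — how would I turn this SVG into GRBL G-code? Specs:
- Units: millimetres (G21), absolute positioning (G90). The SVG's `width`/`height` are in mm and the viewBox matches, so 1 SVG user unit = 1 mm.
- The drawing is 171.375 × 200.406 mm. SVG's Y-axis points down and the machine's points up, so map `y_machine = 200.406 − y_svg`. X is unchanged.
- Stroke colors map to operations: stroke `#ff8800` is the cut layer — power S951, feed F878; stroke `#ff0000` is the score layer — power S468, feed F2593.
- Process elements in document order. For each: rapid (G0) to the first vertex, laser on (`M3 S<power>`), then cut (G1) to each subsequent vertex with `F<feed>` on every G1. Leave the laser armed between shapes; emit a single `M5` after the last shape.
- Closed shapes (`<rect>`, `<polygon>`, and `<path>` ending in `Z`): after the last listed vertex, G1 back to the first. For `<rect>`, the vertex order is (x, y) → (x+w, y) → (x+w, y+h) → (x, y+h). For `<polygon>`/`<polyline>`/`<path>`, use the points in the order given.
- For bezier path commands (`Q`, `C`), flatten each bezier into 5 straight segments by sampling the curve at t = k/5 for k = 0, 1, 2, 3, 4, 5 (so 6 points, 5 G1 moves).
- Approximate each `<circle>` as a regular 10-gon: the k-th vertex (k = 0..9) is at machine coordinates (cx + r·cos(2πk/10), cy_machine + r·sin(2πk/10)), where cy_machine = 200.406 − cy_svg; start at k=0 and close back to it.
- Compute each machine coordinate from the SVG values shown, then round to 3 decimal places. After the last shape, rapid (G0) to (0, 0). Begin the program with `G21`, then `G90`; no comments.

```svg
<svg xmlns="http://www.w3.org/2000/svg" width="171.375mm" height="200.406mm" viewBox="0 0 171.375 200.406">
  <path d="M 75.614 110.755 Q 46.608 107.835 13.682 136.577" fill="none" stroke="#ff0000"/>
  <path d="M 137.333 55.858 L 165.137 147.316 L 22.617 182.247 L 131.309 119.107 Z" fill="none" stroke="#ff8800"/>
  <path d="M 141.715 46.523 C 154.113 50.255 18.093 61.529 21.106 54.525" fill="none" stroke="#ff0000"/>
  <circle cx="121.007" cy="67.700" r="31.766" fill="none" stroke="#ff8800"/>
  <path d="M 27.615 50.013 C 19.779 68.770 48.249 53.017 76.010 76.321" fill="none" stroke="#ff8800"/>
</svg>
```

1 u = 1 mm; y_m = 200.406 − y.

[1] `<path>` quadratic bezier, #ff0000→score S468 F2593: (75.614,89.651) → (63.855,89.553) → (51.782,86.921) → (39.396,81.757) → (26.696,74.059) → (13.682,63.829)

[2] `<path>` closed polygon, #ff8800→cut S951 F878: (137.333,144.548) → (165.137,53.090) → (22.617,18.159) → (131.309,81.299) → (137.333,144.548) (closed)

[3] `<path>` cubic bezier, #ff0000→score S468 F2593: (141.715,153.883) → (133.643,150.945) → (103.749,147.437) → (65.829,144.597) → (33.683,143.665) → (21.106,145.881)

[4] `<circle>` circle, #ff8800→cut S951 F878: (152.773,132.706) → (146.706,151.378) → (130.823,162.917) → (111.191,162.917) → (95.308,151.378) → (89.241,132.706) → (95.308,114.034) → (111.191,102.495) → (130.823,102.495) → (146.706,114.034) → (152.773,132.706) (closed)

[5] `<path>` cubic bezier, #ff8800→cut S951 F878: (27.615,150.393) → (26.974,142.691) → (33.270,139.741) → (44.725,138.011) → (59.564,133.969) → (76.010,124.085)

G21
G90
G0 X75.614 Y89.651
M3 S468
G1 X63.855 Y89.553 F2593
G1 X51.782 Y86.921 F2593
G1 X39.396 Y81.757 F2593
G1 X26.696 Y74.059 F2593
G1 X13.682 Y63.829 F2593
G0 X137.333 Y144.548
M3 S951
G1 X165.137 Y53.090 F878
G1 X22.617 Y18.159 F878
G1 X131.309 Y81.299 F878
G1 X137.333 Y144.548 F878
G0 X141.715 Y153.883
M3 S468
G1 X133.643 Y150.945 F2593
G1 X103.749 Y147.437 F2593
G1 X65.829 Y144.597 F2593
G1 X33.683 Y143.665 F2593
G1 X21.106 Y145.881 F2593
G0 X152.773 Y132.706
M3 S951
G1 X146.706 Y151.378 F878
G1 X130.823 Y162.917 F878
G1 X111.191 Y162.917 F878
G1 X95.308 Y151.378 F878
G1 X89.241 Y132.706 F878
G1 X95.308 Y114.034 F878
G1 X111.191 Y102.495 F878
G1 X130.823 Y102.495 F878
G1 X146.706 Y114.034 F878
G1 X152.773 Y132.706 F878
G0 X27.615 Y150.393
M3 S951
G1 X26.974 Y142.691 F878
G1 X33.270 Y139.741 F878
G1 X44.725 Y138.011 F878
G1 X59.564 Y133.969 F878
G1 X76.010 Y124.085 F878
M5
G0 X0.000 Y0.000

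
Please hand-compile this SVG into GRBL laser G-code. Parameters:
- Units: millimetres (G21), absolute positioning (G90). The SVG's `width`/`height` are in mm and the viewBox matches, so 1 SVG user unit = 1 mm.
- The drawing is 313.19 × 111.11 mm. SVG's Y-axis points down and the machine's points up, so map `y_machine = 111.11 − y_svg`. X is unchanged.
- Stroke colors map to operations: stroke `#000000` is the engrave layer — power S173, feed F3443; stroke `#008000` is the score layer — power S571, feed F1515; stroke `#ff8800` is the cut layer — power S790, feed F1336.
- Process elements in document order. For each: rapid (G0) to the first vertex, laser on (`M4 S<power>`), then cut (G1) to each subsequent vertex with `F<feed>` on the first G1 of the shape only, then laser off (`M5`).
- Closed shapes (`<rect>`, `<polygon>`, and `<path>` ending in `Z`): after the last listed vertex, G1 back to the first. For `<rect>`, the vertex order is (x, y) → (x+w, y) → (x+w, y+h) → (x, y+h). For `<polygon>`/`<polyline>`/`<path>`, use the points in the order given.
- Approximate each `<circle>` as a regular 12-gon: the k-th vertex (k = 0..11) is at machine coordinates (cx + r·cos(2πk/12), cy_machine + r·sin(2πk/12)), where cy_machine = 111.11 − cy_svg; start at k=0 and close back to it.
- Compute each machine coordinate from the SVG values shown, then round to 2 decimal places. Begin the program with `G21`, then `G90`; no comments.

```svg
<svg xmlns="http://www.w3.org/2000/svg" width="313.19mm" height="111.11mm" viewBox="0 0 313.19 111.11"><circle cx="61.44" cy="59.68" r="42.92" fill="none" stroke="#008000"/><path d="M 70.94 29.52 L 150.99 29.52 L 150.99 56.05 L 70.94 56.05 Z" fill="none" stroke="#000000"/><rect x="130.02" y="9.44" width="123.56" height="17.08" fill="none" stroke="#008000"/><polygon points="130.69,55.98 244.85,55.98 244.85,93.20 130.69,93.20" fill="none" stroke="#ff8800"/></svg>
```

G21
G90
G0 X104.36 Y51.43
M4 S571
G1 X98.61 Y72.89 F1515
G1 X82.90 Y88.60
G1 X61.44 Y94.35
G1 X39.98 Y88.60
G1 X24.27 Y72.89
G1 X18.52 Y51.43
G1 X24.27 Y29.97
G1 X39.98 Y14.26
G1 X61.44 Y8.51
G1 X82.90 Y14.26
G1 X98.61 Y29.97
G1 X104.36 Y51.43
M5
G0 X70.94 Y81.59
M4 S173
G1 X150.99 Y81.59 F3443
G1 X150.99 Y55.06
G1 X70.94 Y55.06
G1 X70.94 Y81.59
M5
G0 X130.02 Y101.67
M4 S571
G1 X253.58 Y101.67 F1515
G1 X253.58 Y84.59
G1 X130.02 Y84.59
G1 X130.02 Y101.67
M5
G0 X130.69 Y55.13
M4 S790
G1 X244.85 Y55.13 F1336
G1 X244.85 Y17.91
G1 X130.69 Y17.91
G1 X130.69 Y55.13
M5

Since the viewBox matches the mm dimensions, user units are millimetres directly. The only transform is the Y-flip y_m = 111.11 − y_svg.

Shape 1 is a circle drawn with `<circle>`. Its stroke #008000 means score at S571, F1515. After flipping Y the toolpath is (104.36,51.43) → (98.61,72.89) → (82.90,88.60) → (61.44,94.35) → (39.98,88.60) → (24.27,72.89) → (18.52,51.43) → (24.27,29.97) → (39.98,14.26) → (61.44,8.51) → (82.90,14.26) → (98.61,29.97) → (104.36,51.43), returning to the start.

Shape 2 is a rectangle drawn with `<path>`. Its stroke #000000 means engrave at S173, F3443. After flipping Y the toolpath is (70.94,81.59) → (150.99,81.59) → (150.99,55.06) → (70.94,55.06) → (70.94,81.59), returning to the start.

Shape 3 is a rectangle drawn with `<rect>`. Its stroke #008000 means score at S571, F1515. After flipping Y the toolpath is (130.02,101.67) → (253.58,101.67) → (253.58,84.59) → (130.02,84.59) → (130.02,101.67), returning to the start.

Shape 4 is a rectangle drawn with `<polygon>`. Its stroke #ff8800 means cut at S790, F1336. After flipping Y the toolpath is (130.69,55.13) → (244.85,55.13) → (244.85,17.91) → (130.69,17.91) → (130.69,55.13), returning to the start.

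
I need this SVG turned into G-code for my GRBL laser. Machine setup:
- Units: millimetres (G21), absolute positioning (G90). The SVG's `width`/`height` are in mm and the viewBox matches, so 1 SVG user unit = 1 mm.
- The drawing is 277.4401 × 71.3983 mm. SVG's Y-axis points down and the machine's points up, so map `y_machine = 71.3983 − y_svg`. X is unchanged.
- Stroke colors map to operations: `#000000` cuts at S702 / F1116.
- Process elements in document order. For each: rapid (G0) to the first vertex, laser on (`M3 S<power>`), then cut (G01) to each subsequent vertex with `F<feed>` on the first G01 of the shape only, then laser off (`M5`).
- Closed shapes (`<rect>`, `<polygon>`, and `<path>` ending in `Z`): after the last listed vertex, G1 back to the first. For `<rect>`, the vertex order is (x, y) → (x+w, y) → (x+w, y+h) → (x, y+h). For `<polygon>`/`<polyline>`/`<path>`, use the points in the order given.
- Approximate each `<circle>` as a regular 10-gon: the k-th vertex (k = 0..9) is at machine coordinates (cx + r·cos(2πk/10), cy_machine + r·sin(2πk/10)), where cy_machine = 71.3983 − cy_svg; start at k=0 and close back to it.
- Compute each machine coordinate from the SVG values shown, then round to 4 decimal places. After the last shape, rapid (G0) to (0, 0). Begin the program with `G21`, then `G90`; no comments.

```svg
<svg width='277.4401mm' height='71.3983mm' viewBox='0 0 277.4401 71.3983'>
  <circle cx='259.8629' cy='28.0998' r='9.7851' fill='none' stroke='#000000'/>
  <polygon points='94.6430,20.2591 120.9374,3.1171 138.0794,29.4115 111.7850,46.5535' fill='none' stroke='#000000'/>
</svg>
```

G21
G90
G0 X269.6480 Y43.2985
M3 S702
G01 X267.7792 Y49.0500 F1116
G01 X262.8867 Y52.6047
G01 X256.8391 Y52.6047
G01 X251.9466 Y49.0500
G01 X250.0778 Y43.2985
G01 X251.9466 Y37.5470
G01 X256.8391 Y33.9923
G01 X262.8867 Y33.9923
G01 X267.7792 Y37.5470
G01 X269.6480 Y43.2985
M5
G0 X94.6430 Y51.1392
M3 S702
G01 X120.9374 Y68.2812 F1116
G01 X138.0794 Y41.9868
G01 X111.7850 Y24.8448
G01 X94.6430 Y51.1392
M5
G0 X0.0000 Y0.0000

viewBox `0 0 277.4401 71.3983` with mm width/height → 1 unit = 1 mm. Flip: y_m = 71.3983 − y_svg.

**Shape 1** — `<circle>` circle, stroke `#000000` → cut (S702, F1116). Machine vertices: (269.6480,43.2985) → (267.7792,49.0500) → (262.8867,52.6047) → (256.8391,52.6047) → (251.9466,49.0500) → (250.0778,43.2985) → (251.9466,37.5470) → (256.8391,33.9923) → (262.8867,33.9923) → (267.7792,37.5470) → (269.6480,43.2985). Closed: final G1 returns to the first vertex.

**Shape 2** — `<polygon>` regular polygon, stroke `#000000` → cut (S702, F1116). Machine vertices: (94.6430,51.1392) → (120.9374,68.2812) → (138.0794,41.9868) → (111.7850,24.8448) → (94.6430,51.1392). Closed: final G1 returns to the first vertex.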